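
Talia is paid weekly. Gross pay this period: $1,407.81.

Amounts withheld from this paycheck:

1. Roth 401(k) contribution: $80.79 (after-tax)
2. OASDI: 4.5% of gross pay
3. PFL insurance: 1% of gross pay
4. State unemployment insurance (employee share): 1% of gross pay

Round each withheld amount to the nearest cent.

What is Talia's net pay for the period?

OASDI: $1,407.81 × 0.045 = $63.35
PFL insurance: $1,407.81 × 0.01 = $14.08
State unemployment insurance (employee share): $1,407.81 × 0.01 = $14.08
Roth 401(k) contribution: $80.79
Total deductions = $63.35 + $14.08 + $14.08 + $80.79 = $172.30
Net pay = $1,407.81 − $172.30 = $1,235.51

$1,235.51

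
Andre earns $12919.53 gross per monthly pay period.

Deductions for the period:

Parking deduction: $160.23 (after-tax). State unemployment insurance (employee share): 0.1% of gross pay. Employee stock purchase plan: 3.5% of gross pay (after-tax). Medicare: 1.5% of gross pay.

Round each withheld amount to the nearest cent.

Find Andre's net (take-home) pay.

$12100.41

State unemployment insurance (employee share): $12919.53 × 0.001 = $12.92
Medicare: $12919.53 × 0.015 = $193.79
Employee stock purchase plan: $12919.53 × 0.035 = $452.18
Parking deduction: $160.23
Total deductions = $12.92 + $193.79 + $452.18 + $160.23 = $819.12
Net pay = $12919.53 − $819.12 = $12100.41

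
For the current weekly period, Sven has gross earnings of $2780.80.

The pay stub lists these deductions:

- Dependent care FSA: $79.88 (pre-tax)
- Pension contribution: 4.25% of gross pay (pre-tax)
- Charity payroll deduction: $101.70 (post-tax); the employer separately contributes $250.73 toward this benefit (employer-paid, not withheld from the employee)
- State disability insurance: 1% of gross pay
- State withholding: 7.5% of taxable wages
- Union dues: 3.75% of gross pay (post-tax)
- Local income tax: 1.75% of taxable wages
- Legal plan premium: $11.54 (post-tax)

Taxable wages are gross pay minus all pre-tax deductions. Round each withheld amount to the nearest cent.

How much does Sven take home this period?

$2098.50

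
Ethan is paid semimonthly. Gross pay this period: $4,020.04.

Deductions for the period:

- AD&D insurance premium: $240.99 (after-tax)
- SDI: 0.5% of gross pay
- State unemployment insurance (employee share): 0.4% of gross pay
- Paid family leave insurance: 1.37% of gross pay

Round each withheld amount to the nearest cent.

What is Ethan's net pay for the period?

Paid family leave insurance: $4,020.04 × 0.0137 = $55.07
State unemployment insurance (employee share): $4,020.04 × 0.004 = $16.08
SDI: $4,020.04 × 0.005 = $20.10
AD&D insurance premium: $240.99
Total deductions = $55.07 + $16.08 + $20.10 + $240.99 = $332.24
Net pay = $4,020.04 − $332.24 = $3,687.80

$3,687.80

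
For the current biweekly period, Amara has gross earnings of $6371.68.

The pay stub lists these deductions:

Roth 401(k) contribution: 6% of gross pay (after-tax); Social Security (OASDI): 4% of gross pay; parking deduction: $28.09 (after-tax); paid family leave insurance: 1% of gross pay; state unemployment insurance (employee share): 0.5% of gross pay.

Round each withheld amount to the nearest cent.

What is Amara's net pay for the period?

$5610.84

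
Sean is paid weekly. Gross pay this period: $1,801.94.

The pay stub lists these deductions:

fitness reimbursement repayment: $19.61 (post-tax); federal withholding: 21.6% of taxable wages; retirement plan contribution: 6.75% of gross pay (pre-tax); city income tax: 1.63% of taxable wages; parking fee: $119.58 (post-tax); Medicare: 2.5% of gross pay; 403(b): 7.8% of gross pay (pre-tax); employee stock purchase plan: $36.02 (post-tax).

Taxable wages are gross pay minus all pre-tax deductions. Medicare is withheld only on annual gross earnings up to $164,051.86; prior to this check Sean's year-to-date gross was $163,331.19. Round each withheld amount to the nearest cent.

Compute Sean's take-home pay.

$988.84

403(b): $1,801.94 × 0.078 = $140.55
Retirement plan contribution: $1,801.94 × 0.0675 = $121.63
Pre-tax total = $140.55 + $121.63 = $262.18
Taxable wages = $1,801.94 − $262.18 = $1,539.76
Federal withholding: $1,539.76 × 0.216 = $332.59
City income tax: $1,539.76 × 0.0163 = $25.10
Medicare: only $164,051.86 − $163,331.19 = $720.67 of this check is subject → $720.67 × 0.025 = $18.02
Fitness reimbursement repayment: $19.61
Parking fee: $119.58
Employee stock purchase plan: $36.02
Total deductions = $140.55 + $121.63 + $332.59 + $25.10 + $18.02 + $19.61 + $119.58 + $36.02 = $813.10
Net pay = $1,801.94 − $813.10 = $988.84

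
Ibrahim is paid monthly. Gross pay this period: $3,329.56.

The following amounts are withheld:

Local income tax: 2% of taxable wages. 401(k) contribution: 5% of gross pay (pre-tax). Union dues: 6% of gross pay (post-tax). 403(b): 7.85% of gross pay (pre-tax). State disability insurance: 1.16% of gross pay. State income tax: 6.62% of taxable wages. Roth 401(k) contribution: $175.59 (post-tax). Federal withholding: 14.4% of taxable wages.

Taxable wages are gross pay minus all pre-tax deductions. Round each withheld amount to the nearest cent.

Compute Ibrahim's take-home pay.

401(k) contribution: $3,329.56 × 0.05 = $166.48
403(b): $3,329.56 × 0.0785 = $261.37
Pre-tax total = $166.48 + $261.37 = $427.85
Taxable wages = $3,329.56 − $427.85 = $2,901.71
State income tax: $2,901.71 × 0.0662 = $192.09
Local income tax: $2,901.71 × 0.02 = $58.03
Federal withholding: $2,901.71 × 0.144 = $417.85
State disability insurance: $3,329.56 × 0.0116 = $38.62
Roth 401(k) contribution: $175.59
Union dues: $3,329.56 × 0.06 = $199.77
Total deductions = $166.48 + $261.37 + $192.09 + $58.03 + $417.85 + $38.62 + $175.59 + $199.77 = $1,509.80
Net pay = $3,329.56 − $1,509.80 = $1,819.76

$1,819.76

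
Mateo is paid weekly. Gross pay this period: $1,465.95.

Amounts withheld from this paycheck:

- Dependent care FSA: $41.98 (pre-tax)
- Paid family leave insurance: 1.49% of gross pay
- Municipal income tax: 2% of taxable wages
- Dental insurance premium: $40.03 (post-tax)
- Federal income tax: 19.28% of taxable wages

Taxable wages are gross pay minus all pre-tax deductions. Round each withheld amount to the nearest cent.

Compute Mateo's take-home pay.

$1,059.08

Dependent care FSA: $41.98
Taxable wages = $1,465.95 − $41.98 = $1,423.97
Municipal income tax: $1,423.97 × 0.02 = $28.48
Federal income tax: $1,423.97 × 0.1928 = $274.54
Paid family leave insurance: $1,465.95 × 0.0149 = $21.84
Dental insurance premium: $40.03
Total deductions = $41.98 + $28.48 + $274.54 + $21.84 + $40.03 = $406.87
Net pay = $1,465.95 − $406.87 = $1,059.08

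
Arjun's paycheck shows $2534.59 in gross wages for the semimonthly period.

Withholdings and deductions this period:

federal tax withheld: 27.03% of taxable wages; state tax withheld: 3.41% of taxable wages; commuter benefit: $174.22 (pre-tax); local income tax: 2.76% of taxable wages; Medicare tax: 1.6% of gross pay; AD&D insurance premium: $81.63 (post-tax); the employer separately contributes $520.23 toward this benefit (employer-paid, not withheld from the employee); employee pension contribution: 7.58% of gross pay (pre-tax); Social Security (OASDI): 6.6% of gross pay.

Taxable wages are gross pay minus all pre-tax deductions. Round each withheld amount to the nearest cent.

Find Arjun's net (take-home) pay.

Employee pension contribution: $2534.59 × 0.0758 = $192.12
Commuter benefit: $174.22
Pre-tax total = $192.12 + $174.22 = $366.34
Taxable wages = $2534.59 − $366.34 = $2168.25
State tax withheld: $2168.25 × 0.0341 = $73.94
Federal tax withheld: $2168.25 × 0.2703 = $586.08
Local income tax: $2168.25 × 0.0276 = $59.84
Medicare tax: $2534.59 × 0.016 = $40.55
Social Security (OASDI): $2534.59 × 0.066 = $167.28
AD&D insurance premium: $81.63
(Employer's $520.23 toward AD&D insurance premium is not withheld from the employee.)
Total deductions = $192.12 + $174.22 + $73.94 + $586.08 + $59.84 + $40.55 + $167.28 + $81.63 = $1375.66
Net pay = $2534.59 − $1375.66 = $1158.93

$1158.93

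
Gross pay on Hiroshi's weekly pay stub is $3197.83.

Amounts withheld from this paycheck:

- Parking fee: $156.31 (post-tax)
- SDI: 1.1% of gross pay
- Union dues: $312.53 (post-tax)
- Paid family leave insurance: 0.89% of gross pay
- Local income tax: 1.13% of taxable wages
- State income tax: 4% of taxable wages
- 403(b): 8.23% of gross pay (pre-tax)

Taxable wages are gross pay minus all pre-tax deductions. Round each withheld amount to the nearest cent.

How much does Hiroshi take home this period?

403(b): $3197.83 × 0.0823 = $263.18
Taxable wages = $3197.83 − $263.18 = $2934.65
State income tax: $2934.65 × 0.04 = $117.39
Local income tax: $2934.65 × 0.0113 = $33.16
Paid family leave insurance: $3197.83 × 0.0089 = $28.46
SDI: $3197.83 × 0.011 = $35.18
Parking fee: $156.31
Union dues: $312.53
Total deductions = $263.18 + $117.39 + $33.16 + $28.46 + $35.18 + $156.31 + $312.53 = $946.21
Net pay = $3197.83 − $946.21 = $2251.62

$2251.62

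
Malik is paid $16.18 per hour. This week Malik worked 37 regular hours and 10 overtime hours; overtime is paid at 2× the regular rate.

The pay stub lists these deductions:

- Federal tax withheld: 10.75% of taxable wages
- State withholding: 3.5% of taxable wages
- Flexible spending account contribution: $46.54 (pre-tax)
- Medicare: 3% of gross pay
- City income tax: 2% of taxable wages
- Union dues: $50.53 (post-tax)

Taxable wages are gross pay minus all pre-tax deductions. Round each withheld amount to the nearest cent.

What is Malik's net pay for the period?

$655.22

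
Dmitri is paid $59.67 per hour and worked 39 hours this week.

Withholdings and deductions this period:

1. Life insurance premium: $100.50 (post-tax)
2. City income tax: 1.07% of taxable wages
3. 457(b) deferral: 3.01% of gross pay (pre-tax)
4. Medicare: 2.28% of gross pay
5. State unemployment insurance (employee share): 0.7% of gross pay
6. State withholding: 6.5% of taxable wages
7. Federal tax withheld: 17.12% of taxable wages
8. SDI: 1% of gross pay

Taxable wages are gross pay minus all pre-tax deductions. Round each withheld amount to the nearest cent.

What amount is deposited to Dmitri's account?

$1506.69

Gross pay: 39 × $59.67 = $2327.13
457(b) deferral: $2327.13 × 0.0301 = $70.05
Taxable wages = $2327.13 − $70.05 = $2257.08
State withholding: $2257.08 × 0.065 = $146.71
City income tax: $2257.08 × 0.0107 = $24.15
Federal tax withheld: $2257.08 × 0.1712 = $386.41
State unemployment insurance (employee share): $2327.13 × 0.007 = $16.29
Medicare: $2327.13 × 0.0228 = $53.06
SDI: $2327.13 × 0.01 = $23.27
Life insurance premium: $100.50
Total deductions = $70.05 + $146.71 + $24.15 + $386.41 + $16.29 + $53.06 + $23.27 + $100.50 = $820.44
Net pay = $2327.13 − $820.44 = $1506.69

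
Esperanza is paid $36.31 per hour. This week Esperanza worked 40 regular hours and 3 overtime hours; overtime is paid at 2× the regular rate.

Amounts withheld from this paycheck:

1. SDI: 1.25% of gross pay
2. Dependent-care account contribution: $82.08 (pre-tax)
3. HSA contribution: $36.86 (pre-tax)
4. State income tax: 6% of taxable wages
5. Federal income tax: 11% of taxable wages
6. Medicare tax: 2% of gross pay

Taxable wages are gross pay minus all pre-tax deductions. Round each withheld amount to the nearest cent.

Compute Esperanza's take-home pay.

Regular pay: 40 × $36.31 = $1,452.40
Overtime pay: 3 × $36.31 × 2 = $217.86
Gross pay = $1,452.40 + $217.86 = $1,670.26
Dependent-care account contribution: $82.08
HSA contribution: $36.86
Pre-tax total = $82.08 + $36.86 = $118.94
Taxable wages = $1,670.26 − $118.94 = $1,551.32
State income tax: $1,551.32 × 0.06 = $93.08
Federal income tax: $1,551.32 × 0.11 = $170.65
SDI: $1,670.26 × 0.0125 = $20.88
Medicare tax: $1,670.26 × 0.02 = $33.41
Total deductions = $82.08 + $36.86 + $93.08 + $170.65 + $20.88 + $33.41 = $436.96
Net pay = $1,670.26 − $436.96 = $1,233.30

$1,233.30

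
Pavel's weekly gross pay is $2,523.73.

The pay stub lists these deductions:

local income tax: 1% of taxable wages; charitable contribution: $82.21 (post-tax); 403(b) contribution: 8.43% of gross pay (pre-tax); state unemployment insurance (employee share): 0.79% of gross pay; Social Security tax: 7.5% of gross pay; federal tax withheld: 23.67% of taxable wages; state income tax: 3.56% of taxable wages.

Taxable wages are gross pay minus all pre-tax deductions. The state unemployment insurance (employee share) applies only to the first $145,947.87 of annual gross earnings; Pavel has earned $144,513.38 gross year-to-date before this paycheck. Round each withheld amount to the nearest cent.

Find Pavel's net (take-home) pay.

403(b) contribution: $2,523.73 × 0.0843 = $212.75
Taxable wages = $2,523.73 − $212.75 = $2,310.98
State income tax: $2,310.98 × 0.0356 = $82.27
Federal tax withheld: $2,310.98 × 0.2367 = $547.01
Local income tax: $2,310.98 × 0.01 = $23.11
State unemployment insurance (employee share): only $145,947.87 − $144,513.38 = $1,434.49 of this check is subject → $1,434.49 × 0.0079 = $11.33
Social Security tax: $2,523.73 × 0.075 = $189.28
Charitable contribution: $82.21
Total deductions = $212.75 + $82.27 + $547.01 + $23.11 + $11.33 + $189.28 + $82.21 = $1,147.96
Net pay = $2,523.73 − $1,147.96 = $1,375.77

$1,375.77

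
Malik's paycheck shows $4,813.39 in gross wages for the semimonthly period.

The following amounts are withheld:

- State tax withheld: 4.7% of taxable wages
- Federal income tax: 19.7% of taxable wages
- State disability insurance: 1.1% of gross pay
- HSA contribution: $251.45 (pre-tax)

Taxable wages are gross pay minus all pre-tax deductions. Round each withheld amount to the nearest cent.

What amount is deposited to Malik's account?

$3,395.88

HSA contribution: $251.45
Taxable wages = $4,813.39 − $251.45 = $4,561.94
State tax withheld: $4,561.94 × 0.047 = $214.41
Federal income tax: $4,561.94 × 0.197 = $898.70
State disability insurance: $4,813.39 × 0.011 = $52.95
Total deductions = $251.45 + $214.41 + $898.70 + $52.95 = $1,417.51
Net pay = $4,813.39 − $1,417.51 = $3,395.88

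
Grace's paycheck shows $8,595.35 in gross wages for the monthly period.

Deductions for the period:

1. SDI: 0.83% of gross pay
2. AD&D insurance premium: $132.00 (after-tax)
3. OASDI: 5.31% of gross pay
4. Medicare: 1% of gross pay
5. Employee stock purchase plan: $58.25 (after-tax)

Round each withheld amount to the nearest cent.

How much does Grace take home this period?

$7,791.40

OASDI: $8,595.35 × 0.0531 = $456.41
SDI: $8,595.35 × 0.0083 = $71.34
Medicare: $8,595.35 × 0.01 = $85.95
AD&D insurance premium: $132.00
Employee stock purchase plan: $58.25
Total deductions = $456.41 + $71.34 + $85.95 + $132.00 + $58.25 = $803.95
Net pay = $8,595.35 − $803.95 = $7,791.40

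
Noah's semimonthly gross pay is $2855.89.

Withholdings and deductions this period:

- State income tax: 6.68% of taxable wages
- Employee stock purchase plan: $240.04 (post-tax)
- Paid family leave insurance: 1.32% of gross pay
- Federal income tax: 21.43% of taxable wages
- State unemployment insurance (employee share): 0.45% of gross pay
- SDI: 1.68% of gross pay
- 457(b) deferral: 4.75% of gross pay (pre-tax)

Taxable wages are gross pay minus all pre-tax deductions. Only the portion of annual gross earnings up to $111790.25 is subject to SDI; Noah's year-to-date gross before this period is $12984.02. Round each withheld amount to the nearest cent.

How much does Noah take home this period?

$1617.01

457(b) deferral: $2855.89 × 0.0475 = $135.65
Taxable wages = $2855.89 − $135.65 = $2720.24
State income tax: $2720.24 × 0.0668 = $181.71
Federal income tax: $2720.24 × 0.2143 = $582.95
State unemployment insurance (employee share): $2855.89 × 0.0045 = $12.85
Paid family leave insurance: $2855.89 × 0.0132 = $37.70
SDI: cap not yet reached, full $2855.89 is subject → $2855.89 × 0.0168 = $47.98
Employee stock purchase plan: $240.04
Total deductions = $135.65 + $181.71 + $582.95 + $12.85 + $37.70 + $47.98 + $240.04 = $1238.88
Net pay = $2855.89 − $1238.88 = $1617.01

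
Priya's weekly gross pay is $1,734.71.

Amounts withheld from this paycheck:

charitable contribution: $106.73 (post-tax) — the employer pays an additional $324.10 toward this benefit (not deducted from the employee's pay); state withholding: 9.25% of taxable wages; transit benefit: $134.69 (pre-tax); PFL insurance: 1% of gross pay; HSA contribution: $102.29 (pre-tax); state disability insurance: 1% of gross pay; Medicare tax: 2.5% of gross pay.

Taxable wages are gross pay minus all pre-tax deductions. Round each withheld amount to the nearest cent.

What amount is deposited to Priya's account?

$1,174.39

Transit benefit: $134.69
HSA contribution: $102.29
Pre-tax total = $134.69 + $102.29 = $236.98
Taxable wages = $1,734.71 − $236.98 = $1,497.73
State withholding: $1,497.73 × 0.0925 = $138.54
Medicare tax: $1,734.71 × 0.025 = $43.37
PFL insurance: $1,734.71 × 0.01 = $17.35
State disability insurance: $1,734.71 × 0.01 = $17.35
Charitable contribution: $106.73
(Employer's $324.10 toward charitable contribution is not withheld from the employee.)
Total deductions = $134.69 + $102.29 + $138.54 + $43.37 + $17.35 + $17.35 + $106.73 = $560.32
Net pay = $1,734.71 − $560.32 = $1,174.39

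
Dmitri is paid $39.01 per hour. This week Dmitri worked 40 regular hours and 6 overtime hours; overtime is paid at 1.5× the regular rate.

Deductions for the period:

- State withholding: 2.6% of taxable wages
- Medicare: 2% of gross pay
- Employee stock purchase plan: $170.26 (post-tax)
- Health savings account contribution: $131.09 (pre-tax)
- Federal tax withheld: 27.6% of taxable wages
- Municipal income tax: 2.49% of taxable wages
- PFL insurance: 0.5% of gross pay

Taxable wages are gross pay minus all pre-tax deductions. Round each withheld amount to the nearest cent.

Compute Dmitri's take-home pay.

Regular pay: 40 × $39.01 = $1,560.40
Overtime pay: 6 × $39.01 × 1.5 = $351.09
Gross pay = $1,560.40 + $351.09 = $1,911.49
Health savings account contribution: $131.09
Taxable wages = $1,911.49 − $131.09 = $1,780.40
State withholding: $1,780.40 × 0.026 = $46.29
Federal tax withheld: $1,780.40 × 0.276 = $491.39
Municipal income tax: $1,780.40 × 0.0249 = $44.33
PFL insurance: $1,911.49 × 0.005 = $9.56
Medicare: $1,911.49 × 0.02 = $38.23
Employee stock purchase plan: $170.26
Total deductions = $131.09 + $46.29 + $491.39 + $44.33 + $9.56 + $38.23 + $170.26 = $931.15
Net pay = $1,911.49 − $931.15 = $980.34

$980.34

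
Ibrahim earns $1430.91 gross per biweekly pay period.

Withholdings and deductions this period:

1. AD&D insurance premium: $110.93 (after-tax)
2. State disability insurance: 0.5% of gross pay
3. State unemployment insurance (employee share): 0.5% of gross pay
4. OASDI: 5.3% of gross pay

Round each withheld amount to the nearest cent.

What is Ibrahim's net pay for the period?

OASDI: $1430.91 × 0.053 = $75.84
State unemployment insurance (employee share): $1430.91 × 0.005 = $7.15
State disability insurance: $1430.91 × 0.005 = $7.15
AD&D insurance premium: $110.93
Total deductions = $75.84 + $7.15 + $7.15 + $110.93 = $201.07
Net pay = $1430.91 − $201.07 = $1229.84

$1229.84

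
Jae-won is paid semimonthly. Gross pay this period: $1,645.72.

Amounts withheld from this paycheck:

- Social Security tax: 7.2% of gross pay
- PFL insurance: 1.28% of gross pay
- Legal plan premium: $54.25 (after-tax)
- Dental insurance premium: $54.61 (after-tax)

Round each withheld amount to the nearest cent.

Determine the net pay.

Social Security tax: $1,645.72 × 0.072 = $118.49
PFL insurance: $1,645.72 × 0.0128 = $21.07
Legal plan premium: $54.25
Dental insurance premium: $54.61
Total deductions = $118.49 + $21.07 + $54.25 + $54.61 = $248.42
Net pay = $1,645.72 − $248.42 = $1,397.30

$1,397.30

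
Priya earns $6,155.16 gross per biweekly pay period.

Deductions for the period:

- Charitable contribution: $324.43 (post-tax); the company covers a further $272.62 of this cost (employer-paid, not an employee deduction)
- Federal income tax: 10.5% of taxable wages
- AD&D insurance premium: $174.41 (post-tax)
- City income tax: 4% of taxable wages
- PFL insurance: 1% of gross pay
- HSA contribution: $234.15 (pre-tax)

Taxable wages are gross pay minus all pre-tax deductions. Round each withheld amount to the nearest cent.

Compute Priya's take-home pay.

HSA contribution: $234.15
Taxable wages = $6,155.16 − $234.15 = $5,921.01
City income tax: $5,921.01 × 0.04 = $236.84
Federal income tax: $5,921.01 × 0.105 = $621.71
PFL insurance: $6,155.16 × 0.01 = $61.55
Charitable contribution: $324.43
AD&D insurance premium: $174.41
(Employer's $272.62 toward charitable contribution is not withheld from the employee.)
Total deductions = $234.15 + $236.84 + $621.71 + $61.55 + $324.43 + $174.41 = $1,653.09
Net pay = $6,155.16 − $1,653.09 = $4,502.07

$4,502.07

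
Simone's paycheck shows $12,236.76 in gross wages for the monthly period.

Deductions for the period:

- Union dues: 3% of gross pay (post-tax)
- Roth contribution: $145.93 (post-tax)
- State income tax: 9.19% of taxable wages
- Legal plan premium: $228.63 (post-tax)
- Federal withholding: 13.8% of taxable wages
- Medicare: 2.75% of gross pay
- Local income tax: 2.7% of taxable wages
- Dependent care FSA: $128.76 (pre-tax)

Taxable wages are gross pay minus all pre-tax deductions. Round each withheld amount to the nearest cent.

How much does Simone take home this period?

Dependent care FSA: $128.76
Taxable wages = $12,236.76 − $128.76 = $12,108.00
State income tax: $12,108.00 × 0.0919 = $1,112.73
Federal withholding: $12,108.00 × 0.138 = $1,670.90
Local income tax: $12,108.00 × 0.027 = $326.92
Medicare: $12,236.76 × 0.0275 = $336.51
Roth contribution: $145.93
Legal plan premium: $228.63
Union dues: $12,236.76 × 0.03 = $367.10
Total deductions = $128.76 + $1,112.73 + $1,670.90 + $326.92 + $336.51 + $145.93 + $228.63 + $367.10 = $4,317.48
Net pay = $12,236.76 − $4,317.48 = $7,919.28

$7,919.28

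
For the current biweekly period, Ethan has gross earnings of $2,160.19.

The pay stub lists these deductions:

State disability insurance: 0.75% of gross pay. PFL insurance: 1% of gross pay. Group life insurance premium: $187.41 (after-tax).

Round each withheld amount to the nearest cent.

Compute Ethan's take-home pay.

State disability insurance: $2,160.19 × 0.0075 = $16.20
PFL insurance: $2,160.19 × 0.01 = $21.60
Group life insurance premium: $187.41
Total deductions = $16.20 + $21.60 + $187.41 = $225.21
Net pay = $2,160.19 − $225.21 = $1,934.98

$1,934.98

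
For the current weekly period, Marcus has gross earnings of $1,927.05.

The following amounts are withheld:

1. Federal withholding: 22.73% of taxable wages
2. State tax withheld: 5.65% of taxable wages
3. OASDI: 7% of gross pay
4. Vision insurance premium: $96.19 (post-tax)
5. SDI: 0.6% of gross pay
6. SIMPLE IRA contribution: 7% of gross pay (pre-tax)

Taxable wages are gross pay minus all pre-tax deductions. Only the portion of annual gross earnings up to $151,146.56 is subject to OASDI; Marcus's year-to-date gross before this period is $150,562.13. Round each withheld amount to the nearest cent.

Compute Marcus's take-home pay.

$1,134.88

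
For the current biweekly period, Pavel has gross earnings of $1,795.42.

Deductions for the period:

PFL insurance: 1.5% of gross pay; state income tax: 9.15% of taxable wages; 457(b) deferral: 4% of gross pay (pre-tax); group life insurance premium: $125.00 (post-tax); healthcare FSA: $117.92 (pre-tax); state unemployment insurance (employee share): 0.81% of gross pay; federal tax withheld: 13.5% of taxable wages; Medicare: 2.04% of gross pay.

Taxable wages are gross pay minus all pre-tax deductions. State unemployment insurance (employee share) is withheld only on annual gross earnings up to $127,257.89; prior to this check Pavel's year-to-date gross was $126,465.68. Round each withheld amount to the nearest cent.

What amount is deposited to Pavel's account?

$1,047.01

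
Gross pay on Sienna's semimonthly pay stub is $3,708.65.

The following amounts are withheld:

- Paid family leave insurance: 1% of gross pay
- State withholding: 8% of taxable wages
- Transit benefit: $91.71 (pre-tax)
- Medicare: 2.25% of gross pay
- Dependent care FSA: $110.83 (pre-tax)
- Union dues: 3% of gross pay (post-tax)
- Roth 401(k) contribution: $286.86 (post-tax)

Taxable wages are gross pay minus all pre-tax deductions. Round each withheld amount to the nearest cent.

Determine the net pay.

$2,706.97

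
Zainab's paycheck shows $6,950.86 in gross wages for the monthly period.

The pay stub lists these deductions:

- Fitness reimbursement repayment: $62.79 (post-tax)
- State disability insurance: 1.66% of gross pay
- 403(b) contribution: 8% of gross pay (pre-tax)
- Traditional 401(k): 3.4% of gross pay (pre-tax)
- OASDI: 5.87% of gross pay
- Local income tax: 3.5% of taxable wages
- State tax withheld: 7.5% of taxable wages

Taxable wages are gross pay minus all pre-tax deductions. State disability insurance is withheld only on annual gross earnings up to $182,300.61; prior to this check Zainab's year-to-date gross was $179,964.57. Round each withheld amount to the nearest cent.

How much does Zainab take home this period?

$4,971.44

Traditional 401(k): $6,950.86 × 0.034 = $236.33
403(b) contribution: $6,950.86 × 0.08 = $556.07
Pre-tax total = $236.33 + $556.07 = $792.40
Taxable wages = $6,950.86 − $792.40 = $6,158.46
Local income tax: $6,158.46 × 0.035 = $215.55
State tax withheld: $6,158.46 × 0.075 = $461.88
State disability insurance: only $182,300.61 − $179,964.57 = $2,336.04 of this check is subject → $2,336.04 × 0.0166 = $38.78
OASDI: $6,950.86 × 0.0587 = $408.02
Fitness reimbursement repayment: $62.79
Total deductions = $236.33 + $556.07 + $215.55 + $461.88 + $38.78 + $408.02 + $62.79 = $1,979.42
Net pay = $6,950.86 − $1,979.42 = $4,971.44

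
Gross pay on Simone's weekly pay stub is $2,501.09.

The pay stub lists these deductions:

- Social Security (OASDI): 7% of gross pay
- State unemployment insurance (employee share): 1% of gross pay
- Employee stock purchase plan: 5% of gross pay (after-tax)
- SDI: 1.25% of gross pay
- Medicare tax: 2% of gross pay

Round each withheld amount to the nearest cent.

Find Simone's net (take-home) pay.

$2,094.67

State unemployment insurance (employee share): $2,501.09 × 0.01 = $25.01
Medicare tax: $2,501.09 × 0.02 = $50.02
SDI: $2,501.09 × 0.0125 = $31.26
Social Security (OASDI): $2,501.09 × 0.07 = $175.08
Employee stock purchase plan: $2,501.09 × 0.05 = $125.05
Total deductions = $25.01 + $50.02 + $31.26 + $175.08 + $125.05 = $406.42
Net pay = $2,501.09 − $406.42 = $2,094.67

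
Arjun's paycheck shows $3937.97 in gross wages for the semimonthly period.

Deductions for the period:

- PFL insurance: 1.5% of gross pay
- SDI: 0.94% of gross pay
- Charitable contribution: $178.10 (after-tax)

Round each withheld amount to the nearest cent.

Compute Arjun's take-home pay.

PFL insurance: $3937.97 × 0.015 = $59.07
SDI: $3937.97 × 0.0094 = $37.02
Charitable contribution: $178.10
Total deductions = $59.07 + $37.02 + $178.10 = $274.19
Net pay = $3937.97 − $274.19 = $3663.78

$3663.78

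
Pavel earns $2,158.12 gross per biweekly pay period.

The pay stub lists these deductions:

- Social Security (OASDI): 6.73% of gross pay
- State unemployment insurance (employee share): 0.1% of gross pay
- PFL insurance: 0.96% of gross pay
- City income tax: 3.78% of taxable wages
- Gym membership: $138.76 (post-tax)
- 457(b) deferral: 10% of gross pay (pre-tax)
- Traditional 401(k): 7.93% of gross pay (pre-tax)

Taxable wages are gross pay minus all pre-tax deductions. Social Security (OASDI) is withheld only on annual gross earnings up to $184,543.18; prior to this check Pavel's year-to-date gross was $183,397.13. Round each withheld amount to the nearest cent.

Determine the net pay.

$1,465.45

Traditional 401(k): $2,158.12 × 0.0793 = $171.14
457(b) deferral: $2,158.12 × 0.1 = $215.81
Pre-tax total = $171.14 + $215.81 = $386.95
Taxable wages = $2,158.12 − $386.95 = $1,771.17
City income tax: $1,771.17 × 0.0378 = $66.95
PFL insurance: $2,158.12 × 0.0096 = $20.72
Social Security (OASDI): only $184,543.18 − $183,397.13 = $1,146.05 of this check is subject → $1,146.05 × 0.0673 = $77.13
State unemployment insurance (employee share): $2,158.12 × 0.001 = $2.16
Gym membership: $138.76
Total deductions = $171.14 + $215.81 + $66.95 + $20.72 + $77.13 + $2.16 + $138.76 = $692.67
Net pay = $2,158.12 − $692.67 = $1,465.45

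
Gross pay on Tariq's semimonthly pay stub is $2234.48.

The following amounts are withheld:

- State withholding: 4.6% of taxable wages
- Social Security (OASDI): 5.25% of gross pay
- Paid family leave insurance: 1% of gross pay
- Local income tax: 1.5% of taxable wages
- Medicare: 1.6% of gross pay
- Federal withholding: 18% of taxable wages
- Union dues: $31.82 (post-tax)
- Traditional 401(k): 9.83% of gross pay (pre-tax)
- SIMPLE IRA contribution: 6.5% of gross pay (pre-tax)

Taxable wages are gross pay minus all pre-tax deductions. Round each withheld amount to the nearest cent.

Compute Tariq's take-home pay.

Traditional 401(k): $2234.48 × 0.0983 = $219.65
SIMPLE IRA contribution: $2234.48 × 0.065 = $145.24
Pre-tax total = $219.65 + $145.24 = $364.89
Taxable wages = $2234.48 − $364.89 = $1869.59
Local income tax: $1869.59 × 0.015 = $28.04
State withholding: $1869.59 × 0.046 = $86.00
Federal withholding: $1869.59 × 0.18 = $336.53
Paid family leave insurance: $2234.48 × 0.01 = $22.34
Social Security (OASDI): $2234.48 × 0.0525 = $117.31
Medicare: $2234.48 × 0.016 = $35.75
Union dues: $31.82
Total deductions = $219.65 + $145.24 + $28.04 + $86.00 + $336.53 + $22.34 + $117.31 + $35.75 + $31.82 = $1022.68
Net pay = $2234.48 − $1022.68 = $1211.80

$1211.80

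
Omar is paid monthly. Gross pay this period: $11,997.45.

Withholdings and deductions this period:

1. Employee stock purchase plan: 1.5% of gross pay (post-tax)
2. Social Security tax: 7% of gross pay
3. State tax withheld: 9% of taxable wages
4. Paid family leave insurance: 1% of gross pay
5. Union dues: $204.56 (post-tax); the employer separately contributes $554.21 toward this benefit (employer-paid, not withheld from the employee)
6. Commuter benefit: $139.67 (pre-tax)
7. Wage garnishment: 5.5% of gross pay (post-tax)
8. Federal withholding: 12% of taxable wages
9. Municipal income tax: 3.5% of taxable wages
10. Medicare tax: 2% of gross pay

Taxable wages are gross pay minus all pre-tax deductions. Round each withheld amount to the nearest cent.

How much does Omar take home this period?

$6,708.51

Commuter benefit: $139.67
Taxable wages = $11,997.45 − $139.67 = $11,857.78
Municipal income tax: $11,857.78 × 0.035 = $415.02
Federal withholding: $11,857.78 × 0.12 = $1,422.93
State tax withheld: $11,857.78 × 0.09 = $1,067.20
Medicare tax: $11,997.45 × 0.02 = $239.95
Social Security tax: $11,997.45 × 0.07 = $839.82
Paid family leave insurance: $11,997.45 × 0.01 = $119.97
Employee stock purchase plan: $11,997.45 × 0.015 = $179.96
Wage garnishment: $11,997.45 × 0.055 = $659.86
Union dues: $204.56
(Employer's $554.21 toward union dues is not withheld from the employee.)
Total deductions = $139.67 + $415.02 + $1,422.93 + $1,067.20 + $239.95 + $839.82 + $119.97 + $179.96 + $659.86 + $204.56 = $5,288.94
Net pay = $11,997.45 − $5,288.94 = $6,708.51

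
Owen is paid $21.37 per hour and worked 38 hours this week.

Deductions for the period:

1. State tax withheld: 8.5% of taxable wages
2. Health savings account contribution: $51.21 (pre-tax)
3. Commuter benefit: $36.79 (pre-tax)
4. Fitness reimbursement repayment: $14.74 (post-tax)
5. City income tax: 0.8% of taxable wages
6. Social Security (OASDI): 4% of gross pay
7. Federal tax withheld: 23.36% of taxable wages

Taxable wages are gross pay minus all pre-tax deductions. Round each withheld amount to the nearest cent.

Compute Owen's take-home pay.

Gross pay: 38 × $21.37 = $812.06
Commuter benefit: $36.79
Health savings account contribution: $51.21
Pre-tax total = $36.79 + $51.21 = $88.00
Taxable wages = $812.06 − $88.00 = $724.06
State tax withheld: $724.06 × 0.085 = $61.55
City income tax: $724.06 × 0.008 = $5.79
Federal tax withheld: $724.06 × 0.2336 = $169.14
Social Security (OASDI): $812.06 × 0.04 = $32.48
Fitness reimbursement repayment: $14.74
Total deductions = $36.79 + $51.21 + $61.55 + $5.79 + $169.14 + $32.48 + $14.74 = $371.70
Net pay = $812.06 − $371.70 = $440.36

$440.36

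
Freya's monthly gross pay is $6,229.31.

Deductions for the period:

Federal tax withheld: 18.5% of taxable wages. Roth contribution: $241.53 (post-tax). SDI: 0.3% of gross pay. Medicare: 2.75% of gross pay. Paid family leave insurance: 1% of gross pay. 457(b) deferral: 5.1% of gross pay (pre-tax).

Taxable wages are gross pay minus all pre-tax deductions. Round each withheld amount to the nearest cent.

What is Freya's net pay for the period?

$4,324.15

457(b) deferral: $6,229.31 × 0.051 = $317.69
Taxable wages = $6,229.31 − $317.69 = $5,911.62
Federal tax withheld: $5,911.62 × 0.185 = $1,093.65
SDI: $6,229.31 × 0.003 = $18.69
Paid family leave insurance: $6,229.31 × 0.01 = $62.29
Medicare: $6,229.31 × 0.0275 = $171.31
Roth contribution: $241.53
Total deductions = $317.69 + $1,093.65 + $18.69 + $62.29 + $171.31 + $241.53 = $1,905.16
Net pay = $6,229.31 − $1,905.16 = $4,324.15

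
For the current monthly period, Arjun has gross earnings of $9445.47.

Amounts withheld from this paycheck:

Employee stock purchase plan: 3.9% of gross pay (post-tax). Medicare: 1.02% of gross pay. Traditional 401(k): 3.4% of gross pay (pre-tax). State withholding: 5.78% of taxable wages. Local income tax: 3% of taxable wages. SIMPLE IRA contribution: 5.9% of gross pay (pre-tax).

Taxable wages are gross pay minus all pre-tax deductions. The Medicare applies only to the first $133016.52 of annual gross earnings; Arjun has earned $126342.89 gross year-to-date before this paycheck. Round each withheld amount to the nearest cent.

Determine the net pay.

$7378.42

SIMPLE IRA contribution: $9445.47 × 0.059 = $557.28
Traditional 401(k): $9445.47 × 0.034 = $321.15
Pre-tax total = $557.28 + $321.15 = $878.43
Taxable wages = $9445.47 − $878.43 = $8567.04
State withholding: $8567.04 × 0.0578 = $495.17
Local income tax: $8567.04 × 0.03 = $257.01
Medicare: only $133016.52 − $126342.89 = $6673.63 of this check is subject → $6673.63 × 0.0102 = $68.07
Employee stock purchase plan: $9445.47 × 0.039 = $368.37
Total deductions = $557.28 + $321.15 + $495.17 + $257.01 + $68.07 + $368.37 = $2067.05
Net pay = $9445.47 − $2067.05 = $7378.42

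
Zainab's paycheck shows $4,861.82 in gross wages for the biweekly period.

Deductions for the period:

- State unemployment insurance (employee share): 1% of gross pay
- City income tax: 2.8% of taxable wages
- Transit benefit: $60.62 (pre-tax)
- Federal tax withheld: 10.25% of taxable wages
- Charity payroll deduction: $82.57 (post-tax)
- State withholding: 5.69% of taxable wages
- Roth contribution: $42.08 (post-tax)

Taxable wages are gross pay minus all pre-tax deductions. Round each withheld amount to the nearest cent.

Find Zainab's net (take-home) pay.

Transit benefit: $60.62
Taxable wages = $4,861.82 − $60.62 = $4,801.20
Federal tax withheld: $4,801.20 × 0.1025 = $492.12
City income tax: $4,801.20 × 0.028 = $134.43
State withholding: $4,801.20 × 0.0569 = $273.19
State unemployment insurance (employee share): $4,861.82 × 0.01 = $48.62
Roth contribution: $42.08
Charity payroll deduction: $82.57
Total deductions = $60.62 + $492.12 + $134.43 + $273.19 + $48.62 + $42.08 + $82.57 = $1,133.63
Net pay = $4,861.82 − $1,133.63 = $3,728.19

$3,728.19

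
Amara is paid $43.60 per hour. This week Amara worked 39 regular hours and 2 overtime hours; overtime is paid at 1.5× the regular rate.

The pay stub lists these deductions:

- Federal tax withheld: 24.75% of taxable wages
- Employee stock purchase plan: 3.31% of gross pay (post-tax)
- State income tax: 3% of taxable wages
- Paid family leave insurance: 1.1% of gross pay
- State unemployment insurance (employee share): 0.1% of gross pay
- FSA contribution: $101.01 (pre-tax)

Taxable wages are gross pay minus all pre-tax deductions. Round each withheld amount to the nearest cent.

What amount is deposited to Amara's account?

Regular pay: 39 × $43.60 = $1,700.40
Overtime pay: 2 × $43.60 × 1.5 = $130.80
Gross pay = $1,700.40 + $130.80 = $1,831.20
FSA contribution: $101.01
Taxable wages = $1,831.20 − $101.01 = $1,730.19
Federal tax withheld: $1,730.19 × 0.2475 = $428.22
State income tax: $1,730.19 × 0.03 = $51.91
Paid family leave insurance: $1,831.20 × 0.011 = $20.14
State unemployment insurance (employee share): $1,831.20 × 0.001 = $1.83
Employee stock purchase plan: $1,831.20 × 0.0331 = $60.61
Total deductions = $101.01 + $428.22 + $51.91 + $20.14 + $1.83 + $60.61 = $663.72
Net pay = $1,831.20 − $663.72 = $1,167.48

$1,167.48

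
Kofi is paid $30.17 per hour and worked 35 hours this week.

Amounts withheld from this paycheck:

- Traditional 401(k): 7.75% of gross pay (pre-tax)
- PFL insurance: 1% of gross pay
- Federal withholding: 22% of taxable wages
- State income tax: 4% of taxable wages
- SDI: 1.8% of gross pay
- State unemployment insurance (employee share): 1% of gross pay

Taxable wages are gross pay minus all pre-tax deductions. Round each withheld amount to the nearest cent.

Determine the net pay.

$680.72

Gross pay: 35 × $30.17 = $1,055.95
Traditional 401(k): $1,055.95 × 0.0775 = $81.84
Taxable wages = $1,055.95 − $81.84 = $974.11
Federal withholding: $974.11 × 0.22 = $214.30
State income tax: $974.11 × 0.04 = $38.96
PFL insurance: $1,055.95 × 0.01 = $10.56
State unemployment insurance (employee share): $1,055.95 × 0.01 = $10.56
SDI: $1,055.95 × 0.018 = $19.01
Total deductions = $81.84 + $214.30 + $38.96 + $10.56 + $10.56 + $19.01 = $375.23
Net pay = $1,055.95 − $375.23 = $680.72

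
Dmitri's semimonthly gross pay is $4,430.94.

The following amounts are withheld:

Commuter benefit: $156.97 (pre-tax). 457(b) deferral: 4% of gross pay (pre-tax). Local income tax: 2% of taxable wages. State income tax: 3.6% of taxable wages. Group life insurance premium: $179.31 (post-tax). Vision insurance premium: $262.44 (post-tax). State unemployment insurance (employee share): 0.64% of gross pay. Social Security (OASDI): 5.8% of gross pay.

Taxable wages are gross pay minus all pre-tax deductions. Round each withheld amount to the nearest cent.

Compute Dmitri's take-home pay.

$3,140.22

Commuter benefit: $156.97
457(b) deferral: $4,430.94 × 0.04 = $177.24
Pre-tax total = $156.97 + $177.24 = $334.21
Taxable wages = $4,430.94 − $334.21 = $4,096.73
State income tax: $4,096.73 × 0.036 = $147.48
Local income tax: $4,096.73 × 0.02 = $81.93
State unemployment insurance (employee share): $4,430.94 × 0.0064 = $28.36
Social Security (OASDI): $4,430.94 × 0.058 = $256.99
Group life insurance premium: $179.31
Vision insurance premium: $262.44
Total deductions = $156.97 + $177.24 + $147.48 + $81.93 + $28.36 + $256.99 + $179.31 + $262.44 = $1,290.72
Net pay = $4,430.94 − $1,290.72 = $3,140.22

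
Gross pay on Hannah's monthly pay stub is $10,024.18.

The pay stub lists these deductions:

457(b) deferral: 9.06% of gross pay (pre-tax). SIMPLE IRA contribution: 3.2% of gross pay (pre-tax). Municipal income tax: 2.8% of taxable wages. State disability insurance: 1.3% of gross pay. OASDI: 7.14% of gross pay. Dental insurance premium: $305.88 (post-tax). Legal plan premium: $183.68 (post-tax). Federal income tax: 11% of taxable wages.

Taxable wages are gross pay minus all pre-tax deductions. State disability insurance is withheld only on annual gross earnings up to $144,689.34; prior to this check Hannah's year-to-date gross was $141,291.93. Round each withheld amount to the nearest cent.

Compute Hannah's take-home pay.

457(b) deferral: $10,024.18 × 0.0906 = $908.19
SIMPLE IRA contribution: $10,024.18 × 0.032 = $320.77
Pre-tax total = $908.19 + $320.77 = $1,228.96
Taxable wages = $10,024.18 − $1,228.96 = $8,795.22
Municipal income tax: $8,795.22 × 0.028 = $246.27
Federal income tax: $8,795.22 × 0.11 = $967.47
State disability insurance: only $144,689.34 − $141,291.93 = $3,397.41 of this check is subject → $3,397.41 × 0.013 = $44.17
OASDI: $10,024.18 × 0.0714 = $715.73
Legal plan premium: $183.68
Dental insurance premium: $305.88
Total deductions = $908.19 + $320.77 + $246.27 + $967.47 + $44.17 + $715.73 + $183.68 + $305.88 = $3,692.16
Net pay = $10,024.18 − $3,692.16 = $6,332.02

$6,332.02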